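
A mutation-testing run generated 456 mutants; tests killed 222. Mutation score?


Mutation score = killed / total * 100
Mutation score = 222 / 456 * 100
Mutation score = 48.68%

48.68%


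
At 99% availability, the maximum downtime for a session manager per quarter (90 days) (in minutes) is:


Formula: allowed downtime = period * (100 - SLA) / 100
Period (quarter (90 days)) = 129600 minutes
Unavailability fraction = (100 - 99.0) / 100
Allowed downtime = 129600 * (100 - 99.0) / 100
Allowed downtime = 1296.0 minutes

1296.0 minutes


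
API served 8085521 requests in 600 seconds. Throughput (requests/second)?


Formula: throughput = requests / seconds
throughput = 8085521 / 600
throughput = 13475.87 requests/second

13475.87 requests/second


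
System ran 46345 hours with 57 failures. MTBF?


Formula: MTBF = Total operating time / Number of failures
MTBF = 46345 / 57
MTBF = 813.07 hours

813.07 hours


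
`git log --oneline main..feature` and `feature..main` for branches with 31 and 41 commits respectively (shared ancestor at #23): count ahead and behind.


Common ancestor: commit #23
feature commits after divergence: 31 - 23 = 8
main commits after divergence: 41 - 23 = 18
feature is 8 commits ahead of main
main is 18 commits ahead of feature

feature ahead: 8, main ahead: 18


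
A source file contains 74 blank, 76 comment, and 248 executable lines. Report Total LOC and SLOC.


Total LOC = blank + comment + code
Total LOC = 74 + 76 + 248 = 398
SLOC (source only) = code = 248

Total LOC: 398, SLOC: 248


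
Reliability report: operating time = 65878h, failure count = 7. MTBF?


Formula: MTBF = Total operating time / Number of failures
MTBF = 65878 / 7
MTBF = 9411.14 hours

9411.14 hours


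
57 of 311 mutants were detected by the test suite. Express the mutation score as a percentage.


Mutation score = killed / total * 100
Mutation score = 57 / 311 * 100
Mutation score = 18.33%

18.33%


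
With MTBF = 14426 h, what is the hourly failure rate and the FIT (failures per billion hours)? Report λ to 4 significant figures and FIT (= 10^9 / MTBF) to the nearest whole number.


Formula: λ = 1 / MTBF; FIT = λ × 1e9 = 1e9 / MTBF
λ = 1 / 14426 ≈ 6.932e-05 failures/hour
FIT = 1e9 / 14426 ≈ 69319 failures per 1e9 hours (nearest whole number)

λ = 6.932e-05 /h, FIT = 69319


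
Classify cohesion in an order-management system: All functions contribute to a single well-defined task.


Reasoning: Best: single purpose
Type: Functional cohesion

Functional cohesion


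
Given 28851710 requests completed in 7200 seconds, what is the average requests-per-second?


Formula: throughput = requests / seconds
throughput = 28851710 / 7200
throughput = 4007.18 requests/second

4007.18 requests/second


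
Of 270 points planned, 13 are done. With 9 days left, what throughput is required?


Formula: Required rate = Remaining points / Days left
Remaining = 270 - 13 = 257 points
Required rate = 257 / 9 = 28.56 points/day

28.56 points/day


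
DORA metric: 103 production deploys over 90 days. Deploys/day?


Formula: deployments per day = releases / days
= 103 / 90
= 1.144 deploys/day
(equivalently, 8.01 deploys/week)

1.144 deploys/day


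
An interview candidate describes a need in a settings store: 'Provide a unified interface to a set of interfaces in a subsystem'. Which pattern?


This matches the Facade pattern

Facade


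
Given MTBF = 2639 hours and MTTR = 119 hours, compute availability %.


Availability = MTBF / (MTBF + MTTR)
Availability = 2639 / (2639 + 119)
Availability = 2639 / 2758
Availability = 95.6853%

95.6853%


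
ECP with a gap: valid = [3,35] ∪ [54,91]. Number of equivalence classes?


Valid ranges: [3,35] and [54,91]
Class 1: x < 3 — invalid
Class 2: 3 ≤ x ≤ 35 — valid
Class 3: 35 < x < 54 — invalid (gap between ranges)
Class 4: 54 ≤ x ≤ 91 — valid
Class 5: x > 91 — invalid
Total equivalence classes: 5

5 equivalence classes


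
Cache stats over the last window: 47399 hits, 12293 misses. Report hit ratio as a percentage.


Formula: hit rate = hits / (hits + misses) * 100
hit rate = 47399 / (47399 + 12293) * 100
hit rate = 47399 / 59692 * 100
hit rate = 79.41%

79.41%


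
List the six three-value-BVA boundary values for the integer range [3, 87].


Range: [3, 87]
Boundaries: just below min, min, min+1, max-1, max, just above max
Values: [2, 3, 4, 86, 87, 88]

[2, 3, 4, 86, 87, 88]


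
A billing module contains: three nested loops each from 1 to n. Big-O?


Reasoning: three levels of nesting over n
Complexity: O(n^3)

O(n^3)


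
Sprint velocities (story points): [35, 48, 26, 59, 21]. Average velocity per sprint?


Formula: Avg velocity = Total points / Number of sprints
Points: [35, 48, 26, 59, 21]
Sum = 35 + 48 + 26 + 59 + 21 = 189
Avg velocity = 189 / 5 = 37.8 points/sprint

37.8 points/sprint


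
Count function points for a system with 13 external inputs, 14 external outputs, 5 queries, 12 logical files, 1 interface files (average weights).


UFP = EI*4 + EO*5 + EQ*4 + ILF*10 + EIF*7
UFP = 13*4 + 14*5 + 5*4 + 12*10 + 1*7
UFP = 52 + 70 + 20 + 120 + 7
UFP = 269

269


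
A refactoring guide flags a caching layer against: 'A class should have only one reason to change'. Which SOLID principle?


This describes the Single Responsibility Principle (SRP)

Single Responsibility Principle (SRP)


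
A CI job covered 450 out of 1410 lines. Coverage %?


Coverage = covered / total * 100
Coverage = 450 / 1410 * 100
Coverage = 31.91%

31.91%


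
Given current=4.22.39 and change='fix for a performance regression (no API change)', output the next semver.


Current: 4.22.39
Change category: 'fix for a performance regression (no API change)' → patch bump
SemVer rule: patch bump → increment PATCH (MAJOR and MINOR unchanged)
New: 4.22.40

4.22.40


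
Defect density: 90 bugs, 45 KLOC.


Defect density = defects / KLOC
Defect density = 90 / 45
Defect density = 2.0 defects/KLOC

2.0 defects/KLOC


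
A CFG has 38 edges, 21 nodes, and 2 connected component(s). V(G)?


Formula: V(G) = E - N + 2P
V(G) = 38 - 21 + 2*2
V(G) = 17 + 4
V(G) = 21

21


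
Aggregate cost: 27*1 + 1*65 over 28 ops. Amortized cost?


Formula: Amortized cost = Total cost / Operations
Total cost = (27 * 1) + (1 * 65)
Total cost = 27 + 65 = 92
Amortized = 92 / 28 = 3.2857

3.2857


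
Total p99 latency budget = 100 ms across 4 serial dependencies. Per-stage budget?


Formula: per_stage = total_budget / stages
per_stage = 100 / 4
per_stage = 25.0 ms

25.0 ms


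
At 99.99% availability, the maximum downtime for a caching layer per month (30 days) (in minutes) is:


Formula: allowed downtime = period * (100 - SLA) / 100
Period (month (30 days)) = 43200 minutes
Unavailability fraction = (100 - 99.99) / 100
Allowed downtime = 43200 * (100 - 99.99) / 100
Allowed downtime = 4.32 minutes

4.32 minutes


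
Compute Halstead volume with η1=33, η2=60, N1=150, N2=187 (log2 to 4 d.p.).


Formula: V = N * log2(η), where N = N1 + N2 and η = η1 + η2
η = 33 + 60 = 93
N = 150 + 187 = 337
log2(93) ≈ 6.5392
V = 337 * 6.5392 = 2203.71

2203.71


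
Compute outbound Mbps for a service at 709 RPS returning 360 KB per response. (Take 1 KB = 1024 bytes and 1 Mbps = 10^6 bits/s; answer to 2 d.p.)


Formula: Mbps = payload_bytes * RPS * 8 / 1e6
Payload per request = 360 KB = 360 * 1024 = 368640 bytes
Total bytes/sec = 368640 * 709 = 261365760
Total bits/sec = 261365760 * 8 = 2090926080
Mbps = 2090926080 / 1e6 = 2090.93

2090.93 Mbps


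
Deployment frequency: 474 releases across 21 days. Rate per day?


Formula: deployments per day = releases / days
= 474 / 21
= 22.571 deploys/day
(equivalently, 158.0 deploys/week)

22.571 deploys/day


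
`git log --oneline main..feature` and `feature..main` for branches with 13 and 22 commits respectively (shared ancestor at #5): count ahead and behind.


Common ancestor: commit #5
feature commits after divergence: 13 - 5 = 8
main commits after divergence: 22 - 5 = 17
feature is 8 commits ahead of main
main is 17 commits ahead of feature

feature ahead: 8, main ahead: 17


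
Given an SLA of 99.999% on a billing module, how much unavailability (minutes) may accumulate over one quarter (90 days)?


Formula: allowed downtime = period * (100 - SLA) / 100
Period (quarter (90 days)) = 129600 minutes
Unavailability fraction = (100 - 99.999) / 100
Allowed downtime = 129600 * (100 - 99.999) / 100
Allowed downtime = 1.296 minutes

1.296 minutes


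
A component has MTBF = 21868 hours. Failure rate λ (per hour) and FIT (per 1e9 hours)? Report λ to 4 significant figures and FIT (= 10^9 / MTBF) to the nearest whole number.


Formula: λ = 1 / MTBF; FIT = λ × 1e9 = 1e9 / MTBF
λ = 1 / 21868 ≈ 4.573e-05 failures/hour
FIT = 1e9 / 21868 ≈ 45729 failures per 1e9 hours (nearest whole number)

λ = 4.573e-05 /h, FIT = 45729


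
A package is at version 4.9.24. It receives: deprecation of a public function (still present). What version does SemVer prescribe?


Current: 4.9.24
Change category: 'deprecation of a public function (still present)' → minor bump
SemVer rule: minor bump → increment MINOR, reset PATCH to 0 (MAJOR unchanged)
New: 4.10.0

4.10.0


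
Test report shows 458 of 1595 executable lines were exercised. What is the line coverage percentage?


Coverage = covered / total * 100
Coverage = 458 / 1595 * 100
Coverage = 28.71%

28.71%


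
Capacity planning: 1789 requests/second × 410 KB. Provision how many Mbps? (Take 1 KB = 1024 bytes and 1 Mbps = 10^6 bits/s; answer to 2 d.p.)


Formula: Mbps = payload_bytes * RPS * 8 / 1e6
Payload per request = 410 KB = 410 * 1024 = 419840 bytes
Total bytes/sec = 419840 * 1789 = 751093760
Total bits/sec = 751093760 * 8 = 6008750080
Mbps = 6008750080 / 1e6 = 6008.75

6008.75 Mbps


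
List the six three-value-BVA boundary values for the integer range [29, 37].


Range: [29, 37]
Boundaries: just below min, min, min+1, max-1, max, just above max
Values: [28, 29, 30, 36, 37, 38]

[28, 29, 30, 36, 37, 38]


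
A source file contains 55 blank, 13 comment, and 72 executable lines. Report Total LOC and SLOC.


Total LOC = blank + comment + code
Total LOC = 55 + 13 + 72 = 140
SLOC (source only) = code = 72

Total LOC: 140, SLOC: 72


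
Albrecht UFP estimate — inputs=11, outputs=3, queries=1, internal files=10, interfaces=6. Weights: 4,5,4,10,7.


UFP = EI*4 + EO*5 + EQ*4 + ILF*10 + EIF*7
UFP = 11*4 + 3*5 + 1*4 + 10*10 + 6*7
UFP = 44 + 15 + 4 + 100 + 42
UFP = 205

205


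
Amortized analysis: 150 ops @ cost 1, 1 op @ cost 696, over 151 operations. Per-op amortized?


Formula: Amortized cost = Total cost / Operations
Total cost = (150 * 1) + (1 * 696)
Total cost = 150 + 696 = 846
Amortized = 846 / 151 = 5.6026

5.6026


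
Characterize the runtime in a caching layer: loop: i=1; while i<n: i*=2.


Reasoning: i doubles each step so iterations are log2(n)
Complexity: O(log n)

O(log n)


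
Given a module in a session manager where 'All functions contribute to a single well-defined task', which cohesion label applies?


Reasoning: Best: single purpose
Type: Functional cohesion

Functional cohesion


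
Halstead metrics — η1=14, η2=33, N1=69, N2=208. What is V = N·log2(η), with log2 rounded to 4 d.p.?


Formula: V = N * log2(η), where N = N1 + N2 and η = η1 + η2
η = 14 + 33 = 47
N = 69 + 208 = 277
log2(47) ≈ 5.5546
V = 277 * 5.5546 = 1538.62

1538.62


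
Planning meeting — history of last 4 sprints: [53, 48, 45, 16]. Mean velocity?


Formula: Avg velocity = Total points / Number of sprints
Points: [53, 48, 45, 16]
Sum = 53 + 48 + 45 + 16 = 162
Avg velocity = 162 / 4 = 40.5 points/sprint

40.5 points/sprint


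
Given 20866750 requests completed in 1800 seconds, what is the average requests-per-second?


Formula: throughput = requests / seconds
throughput = 20866750 / 1800
throughput = 11592.64 requests/second

11592.64 requests/second


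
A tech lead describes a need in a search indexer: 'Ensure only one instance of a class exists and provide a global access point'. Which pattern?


This matches the Singleton pattern

Singleton


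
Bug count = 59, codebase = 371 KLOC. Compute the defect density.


Defect density = defects / KLOC
Defect density = 59 / 371
Defect density = 0.159 defects/KLOC

0.159 defects/KLOC


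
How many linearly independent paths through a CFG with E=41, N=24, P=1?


Formula: V(G) = E - N + 2P
V(G) = 41 - 24 + 2*1
V(G) = 17 + 2
V(G) = 19

19


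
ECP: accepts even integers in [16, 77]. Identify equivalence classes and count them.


Constraint: even integers in [16, 77]
Class 1: x < 16 — out-of-range invalid
Class 2: x in [16,77] but odd — wrong type invalid
Class 3: x in [16,77] and even — valid
Class 4: x > 77 — out-of-range invalid
Total equivalence classes: 4

4 equivalence classes


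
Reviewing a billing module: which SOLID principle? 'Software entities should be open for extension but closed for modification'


This describes the Open/Closed Principle (OCP)

Open/Closed Principle (OCP)


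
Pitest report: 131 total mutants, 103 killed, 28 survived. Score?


Mutation score = killed / total * 100
Mutation score = 103 / 131 * 100
Mutation score = 78.63%

78.63%


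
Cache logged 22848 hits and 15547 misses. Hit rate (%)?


Formula: hit rate = hits / (hits + misses) * 100
hit rate = 22848 / (22848 + 15547) * 100
hit rate = 22848 / 38395 * 100
hit rate = 59.51%

59.51%


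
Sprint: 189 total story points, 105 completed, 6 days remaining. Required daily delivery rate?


Formula: Required rate = Remaining points / Days left
Remaining = 189 - 105 = 84 points
Required rate = 84 / 6 = 14.0 points/day

14.0 points/day


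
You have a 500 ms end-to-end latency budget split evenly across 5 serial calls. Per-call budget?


Formula: per_stage = total_budget / stages
per_stage = 500 / 5
per_stage = 100.0 ms

100.0 ms


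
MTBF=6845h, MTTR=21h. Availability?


Availability = MTBF / (MTBF + MTTR)
Availability = 6845 / (6845 + 21)
Availability = 6845 / 6866
Availability = 99.6941%

99.6941%


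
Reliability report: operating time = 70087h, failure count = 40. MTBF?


Formula: MTBF = Total operating time / Number of failures
MTBF = 70087 / 40
MTBF = 1752.18 hours

1752.18 hours


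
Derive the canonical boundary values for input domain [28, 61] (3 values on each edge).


Range: [28, 61]
Boundaries: just below min, min, min+1, max-1, max, just above max
Values: [27, 28, 29, 60, 61, 62]

[27, 28, 29, 60, 61, 62]


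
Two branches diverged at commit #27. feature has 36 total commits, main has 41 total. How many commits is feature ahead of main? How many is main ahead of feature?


Common ancestor: commit #27
feature commits after divergence: 36 - 27 = 9
main commits after divergence: 41 - 27 = 14
feature is 9 commits ahead of main
main is 14 commits ahead of feature

feature ahead: 9, main ahead: 14


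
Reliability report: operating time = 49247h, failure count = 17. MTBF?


Formula: MTBF = Total operating time / Number of failures
MTBF = 49247 / 17
MTBF = 2896.88 hours

2896.88 hours


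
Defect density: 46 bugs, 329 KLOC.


Defect density = defects / KLOC
Defect density = 46 / 329
Defect density = 0.14 defects/KLOC

0.14 defects/KLOC


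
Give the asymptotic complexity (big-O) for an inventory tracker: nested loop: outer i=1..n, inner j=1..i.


Reasoning: triangle: n(n+1)/2 ~ n^2/2
Complexity: O(n^2)

O(n^2)


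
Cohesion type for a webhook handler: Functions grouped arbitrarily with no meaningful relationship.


Reasoning: Worst: random grouping
Type: Coincidental cohesion

Coincidental cohesion


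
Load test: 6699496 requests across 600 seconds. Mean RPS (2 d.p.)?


Formula: throughput = requests / seconds
throughput = 6699496 / 600
throughput = 11165.83 requests/second

11165.83 requests/second


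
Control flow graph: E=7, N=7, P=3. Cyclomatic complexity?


Formula: V(G) = E - N + 2P
V(G) = 7 - 7 + 2*3
V(G) = 0 + 6
V(G) = 6

6


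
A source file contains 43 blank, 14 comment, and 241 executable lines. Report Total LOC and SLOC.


Total LOC = blank + comment + code
Total LOC = 43 + 14 + 241 = 298
SLOC (source only) = code = 241

Total LOC: 298, SLOC: 241


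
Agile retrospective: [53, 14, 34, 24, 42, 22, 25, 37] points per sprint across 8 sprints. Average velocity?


Formula: Avg velocity = Total points / Number of sprints
Points: [53, 14, 34, 24, 42, 22, 25, 37]
Sum = 53 + 14 + 34 + 24 + 42 + 22 + 25 + 37 = 251
Avg velocity = 251 / 8 = 31.38 points/sprint

31.38 points/sprint


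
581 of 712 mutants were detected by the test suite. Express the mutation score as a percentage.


Mutation score = killed / total * 100
Mutation score = 581 / 712 * 100
Mutation score = 81.6%

81.6%


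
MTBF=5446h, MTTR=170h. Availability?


Availability = MTBF / (MTBF + MTTR)
Availability = 5446 / (5446 + 170)
Availability = 5446 / 5616
Availability = 96.9729%

96.9729%


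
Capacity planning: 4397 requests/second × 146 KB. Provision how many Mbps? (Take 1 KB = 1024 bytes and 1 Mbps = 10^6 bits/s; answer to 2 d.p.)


Formula: Mbps = payload_bytes * RPS * 8 / 1e6
Payload per request = 146 KB = 146 * 1024 = 149504 bytes
Total bytes/sec = 149504 * 4397 = 657369088
Total bits/sec = 657369088 * 8 = 5258952704
Mbps = 5258952704 / 1e6 = 5258.95

5258.95 Mbps


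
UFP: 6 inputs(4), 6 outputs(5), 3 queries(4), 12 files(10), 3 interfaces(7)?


UFP = EI*4 + EO*5 + EQ*4 + ILF*10 + EIF*7
UFP = 6*4 + 6*5 + 3*4 + 12*10 + 3*7
UFP = 24 + 30 + 12 + 120 + 21
UFP = 207

207


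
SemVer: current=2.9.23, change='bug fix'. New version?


Current: 2.9.23
Change category: 'bug fix' → patch bump
SemVer rule: patch bump → increment PATCH (MAJOR and MINOR unchanged)
New: 2.9.24

2.9.24


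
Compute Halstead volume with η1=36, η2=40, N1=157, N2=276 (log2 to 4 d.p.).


Formula: V = N * log2(η), where N = N1 + N2 and η = η1 + η2
η = 36 + 40 = 76
N = 157 + 276 = 433
log2(76) ≈ 6.2479
V = 433 * 6.2479 = 2705.34

2705.34


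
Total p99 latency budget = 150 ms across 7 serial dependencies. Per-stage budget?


Formula: per_stage = total_budget / stages
per_stage = 150 / 7
per_stage = 21.43 ms

21.43 ms


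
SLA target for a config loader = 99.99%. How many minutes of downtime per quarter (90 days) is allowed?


Formula: allowed downtime = period * (100 - SLA) / 100
Period (quarter (90 days)) = 129600 minutes
Unavailability fraction = (100 - 99.99) / 100
Allowed downtime = 129600 * (100 - 99.99) / 100
Allowed downtime = 12.96 minutes

12.96 minutes


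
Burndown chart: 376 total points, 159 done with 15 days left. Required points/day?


Formula: Required rate = Remaining points / Days left
Remaining = 376 - 159 = 217 points
Required rate = 217 / 15 = 14.47 points/day

14.47 points/day


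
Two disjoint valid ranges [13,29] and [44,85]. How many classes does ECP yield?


Valid ranges: [13,29] and [44,85]
Class 1: x < 13 — invalid
Class 2: 13 ≤ x ≤ 29 — valid
Class 3: 29 < x < 44 — invalid (gap between ranges)
Class 4: 44 ≤ x ≤ 85 — valid
Class 5: x > 85 — invalid
Total equivalence classes: 5

5 equivalence classes


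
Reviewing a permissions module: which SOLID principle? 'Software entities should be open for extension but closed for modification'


This describes the Open/Closed Principle (OCP)

Open/Closed Principle (OCP)


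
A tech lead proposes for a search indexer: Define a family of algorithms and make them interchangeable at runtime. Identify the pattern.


This matches the Strategy pattern

Strategy


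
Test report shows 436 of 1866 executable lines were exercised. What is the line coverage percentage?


Coverage = covered / total * 100
Coverage = 436 / 1866 * 100
Coverage = 23.37%

23.37%


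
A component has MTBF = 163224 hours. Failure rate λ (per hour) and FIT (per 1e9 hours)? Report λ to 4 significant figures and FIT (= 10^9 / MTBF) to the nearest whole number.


Formula: λ = 1 / MTBF; FIT = λ × 1e9 = 1e9 / MTBF
λ = 1 / 163224 ≈ 6.127e-06 failures/hour
FIT = 1e9 / 163224 ≈ 6127 failures per 1e9 hours (nearest whole number)

λ = 6.127e-06 /h, FIT = 6127


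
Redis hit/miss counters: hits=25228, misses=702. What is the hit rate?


Formula: hit rate = hits / (hits + misses) * 100
hit rate = 25228 / (25228 + 702) * 100
hit rate = 25228 / 25930 * 100
hit rate = 97.29%

97.29%


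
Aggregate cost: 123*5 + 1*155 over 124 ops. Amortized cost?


Formula: Amortized cost = Total cost / Operations
Total cost = (123 * 5) + (1 * 155)
Total cost = 615 + 155 = 770
Amortized = 770 / 124 = 6.2097

6.2097


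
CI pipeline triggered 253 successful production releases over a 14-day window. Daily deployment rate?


Formula: deployments per day = releases / days
= 253 / 14
= 18.071 deploys/day
(equivalently, 126.5 deploys/week)

18.071 deploys/day


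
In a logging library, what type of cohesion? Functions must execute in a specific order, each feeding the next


Reasoning: Output of one is input to next
Type: Sequential cohesion

Sequential cohesion


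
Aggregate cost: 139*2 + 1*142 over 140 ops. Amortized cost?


Formula: Amortized cost = Total cost / Operations
Total cost = (139 * 2) + (1 * 142)
Total cost = 278 + 142 = 420
Amortized = 420 / 140 = 3.0

3.0


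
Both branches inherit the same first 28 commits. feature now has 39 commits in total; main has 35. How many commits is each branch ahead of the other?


Common ancestor: commit #28
feature commits after divergence: 39 - 28 = 11
main commits after divergence: 35 - 28 = 7
feature is 11 commits ahead of main
main is 7 commits ahead of feature

feature ahead: 11, main ahead: 7


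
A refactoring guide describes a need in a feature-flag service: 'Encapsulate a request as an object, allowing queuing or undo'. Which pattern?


This matches the Command pattern

Command


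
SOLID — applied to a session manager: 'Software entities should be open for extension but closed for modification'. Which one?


This describes the Open/Closed Principle (OCP)

Open/Closed Principle (OCP)


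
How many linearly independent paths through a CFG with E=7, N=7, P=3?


Formula: V(G) = E - N + 2P
V(G) = 7 - 7 + 2*3
V(G) = 0 + 6
V(G) = 6

6


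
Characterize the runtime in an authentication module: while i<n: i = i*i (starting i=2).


Reasoning: squaring drives double-exponential growth; iterations ~ log log n
Complexity: O(log log n)

O(log log n)


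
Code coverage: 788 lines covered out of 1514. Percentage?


Coverage = covered / total * 100
Coverage = 788 / 1514 * 100
Coverage = 52.05%

52.05%


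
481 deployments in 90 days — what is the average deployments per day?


Formula: deployments per day = releases / days
= 481 / 90
= 5.344 deploys/day
(equivalently, 37.41 deploys/week)

5.344 deploys/day


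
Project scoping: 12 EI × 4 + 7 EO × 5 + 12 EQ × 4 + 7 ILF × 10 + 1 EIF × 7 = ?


UFP = EI*4 + EO*5 + EQ*4 + ILF*10 + EIF*7
UFP = 12*4 + 7*5 + 12*4 + 7*10 + 1*7
UFP = 48 + 35 + 48 + 70 + 7
UFP = 208

208


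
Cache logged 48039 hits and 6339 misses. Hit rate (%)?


Formula: hit rate = hits / (hits + misses) * 100
hit rate = 48039 / (48039 + 6339) * 100
hit rate = 48039 / 54378 * 100
hit rate = 88.34%

88.34%


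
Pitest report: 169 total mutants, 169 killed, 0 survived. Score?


Mutation score = killed / total * 100
Mutation score = 169 / 169 * 100
Mutation score = 100.0%

100.0%


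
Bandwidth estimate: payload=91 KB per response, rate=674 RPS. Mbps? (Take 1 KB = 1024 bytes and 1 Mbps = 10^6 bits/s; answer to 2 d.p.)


Formula: Mbps = payload_bytes * RPS * 8 / 1e6
Payload per request = 91 KB = 91 * 1024 = 93184 bytes
Total bytes/sec = 93184 * 674 = 62806016
Total bits/sec = 62806016 * 8 = 502448128
Mbps = 502448128 / 1e6 = 502.45

502.45 Mbps


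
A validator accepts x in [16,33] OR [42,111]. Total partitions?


Valid ranges: [16,33] and [42,111]
Class 1: x < 16 — invalid
Class 2: 16 ≤ x ≤ 33 — valid
Class 3: 33 < x < 42 — invalid (gap between ranges)
Class 4: 42 ≤ x ≤ 111 — valid
Class 5: x > 111 — invalid
Total equivalence classes: 5

5 equivalence classes


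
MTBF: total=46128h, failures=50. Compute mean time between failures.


Formula: MTBF = Total operating time / Number of failures
MTBF = 46128 / 50
MTBF = 922.56 hours

922.56 hours


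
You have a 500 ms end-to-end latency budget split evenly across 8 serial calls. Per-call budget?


Formula: per_stage = total_budget / stages
per_stage = 500 / 8
per_stage = 62.5 ms

62.5 ms


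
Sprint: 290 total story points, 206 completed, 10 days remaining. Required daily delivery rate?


Formula: Required rate = Remaining points / Days left
Remaining = 290 - 206 = 84 points
Required rate = 84 / 10 = 8.4 points/day

8.4 points/day


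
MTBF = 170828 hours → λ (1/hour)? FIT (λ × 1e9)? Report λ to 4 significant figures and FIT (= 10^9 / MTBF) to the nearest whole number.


Formula: λ = 1 / MTBF; FIT = λ × 1e9 = 1e9 / MTBF
λ = 1 / 170828 ≈ 5.854e-06 failures/hour
FIT = 1e9 / 170828 ≈ 5854 failures per 1e9 hours (nearest whole number)

λ = 5.854e-06 /h, FIT = 5854


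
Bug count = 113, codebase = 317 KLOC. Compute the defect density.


Defect density = defects / KLOC
Defect density = 113 / 317
Defect density = 0.356 defects/KLOC

0.356 defects/KLOC


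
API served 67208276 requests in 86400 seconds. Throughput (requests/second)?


Formula: throughput = requests / seconds
throughput = 67208276 / 86400
throughput = 777.87 requests/second

777.87 requests/second


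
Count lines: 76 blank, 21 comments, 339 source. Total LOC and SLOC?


Total LOC = blank + comment + code
Total LOC = 76 + 21 + 339 = 436
SLOC (source only) = code = 339

Total LOC: 436, SLOC: 339


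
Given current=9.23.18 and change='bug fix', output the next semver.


Current: 9.23.18
Change category: 'bug fix' → patch bump
SemVer rule: patch bump → increment PATCH (MAJOR and MINOR unchanged)
New: 9.23.19

9.23.19


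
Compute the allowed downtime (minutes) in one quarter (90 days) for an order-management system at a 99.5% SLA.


Formula: allowed downtime = period * (100 - SLA) / 100
Period (quarter (90 days)) = 129600 minutes
Unavailability fraction = (100 - 99.5) / 100
Allowed downtime = 129600 * (100 - 99.5) / 100
Allowed downtime = 648.0 minutes

648.0 minutes


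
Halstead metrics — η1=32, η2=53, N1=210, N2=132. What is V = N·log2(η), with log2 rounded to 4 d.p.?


Formula: V = N * log2(η), where N = N1 + N2 and η = η1 + η2
η = 32 + 53 = 85
N = 210 + 132 = 342
log2(85) ≈ 6.4094
V = 342 * 6.4094 = 2192.01

2192.01


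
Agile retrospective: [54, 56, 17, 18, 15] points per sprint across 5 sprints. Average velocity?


Formula: Avg velocity = Total points / Number of sprints
Points: [54, 56, 17, 18, 15]
Sum = 54 + 56 + 17 + 18 + 15 = 160
Avg velocity = 160 / 5 = 32.0 points/sprint

32.0 points/sprint


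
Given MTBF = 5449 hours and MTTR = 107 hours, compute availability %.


Availability = MTBF / (MTBF + MTTR)
Availability = 5449 / (5449 + 107)
Availability = 5449 / 5556
Availability = 98.0742%

98.0742%


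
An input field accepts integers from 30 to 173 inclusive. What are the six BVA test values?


Range: [30, 173]
Boundaries: just below min, min, min+1, max-1, max, just above max
Values: [29, 30, 31, 172, 173, 174]

[29, 30, 31, 172, 173, 174]


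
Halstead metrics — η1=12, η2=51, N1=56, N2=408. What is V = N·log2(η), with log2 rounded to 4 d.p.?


Formula: V = N * log2(η), where N = N1 + N2 and η = η1 + η2
η = 12 + 51 = 63
N = 56 + 408 = 464
log2(63) ≈ 5.9773
V = 464 * 5.9773 = 2773.47

2773.47


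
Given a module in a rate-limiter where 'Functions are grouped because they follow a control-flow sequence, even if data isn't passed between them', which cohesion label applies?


Reasoning: Grouped by order of execution within a routine, not by data flow
Type: Procedural cohesion

Procedural cohesion


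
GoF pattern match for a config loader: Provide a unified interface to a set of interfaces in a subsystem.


This matches the Facade pattern

Facade


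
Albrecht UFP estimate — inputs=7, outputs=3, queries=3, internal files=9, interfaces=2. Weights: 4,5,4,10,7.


UFP = EI*4 + EO*5 + EQ*4 + ILF*10 + EIF*7
UFP = 7*4 + 3*5 + 3*4 + 9*10 + 2*7
UFP = 28 + 15 + 12 + 90 + 14
UFP = 159

159


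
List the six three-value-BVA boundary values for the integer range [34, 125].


Range: [34, 125]
Boundaries: just below min, min, min+1, max-1, max, just above max
Values: [33, 34, 35, 124, 125, 126]

[33, 34, 35, 124, 125, 126]


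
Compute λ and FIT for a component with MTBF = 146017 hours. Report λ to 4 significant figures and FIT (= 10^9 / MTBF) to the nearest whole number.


Formula: λ = 1 / MTBF; FIT = λ × 1e9 = 1e9 / MTBF
λ = 1 / 146017 ≈ 6.849e-06 failures/hour
FIT = 1e9 / 146017 ≈ 6849 failures per 1e9 hours (nearest whole number)

λ = 6.849e-06 /h, FIT = 6849


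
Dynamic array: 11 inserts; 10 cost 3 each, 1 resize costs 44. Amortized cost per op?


Formula: Amortized cost = Total cost / Operations
Total cost = (10 * 3) + (1 * 44)
Total cost = 30 + 44 = 74
Amortized = 74 / 11 = 6.7273

6.7273


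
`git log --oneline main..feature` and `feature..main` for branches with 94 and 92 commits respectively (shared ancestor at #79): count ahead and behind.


Common ancestor: commit #79
feature commits after divergence: 94 - 79 = 15
main commits after divergence: 92 - 79 = 13
feature is 15 commits ahead of main
main is 13 commits ahead of feature

feature ahead: 15, main ahead: 13


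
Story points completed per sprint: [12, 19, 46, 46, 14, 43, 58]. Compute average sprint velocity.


Formula: Avg velocity = Total points / Number of sprints
Points: [12, 19, 46, 46, 14, 43, 58]
Sum = 12 + 19 + 46 + 46 + 14 + 43 + 58 = 238
Avg velocity = 238 / 7 = 34.0 points/sprint

34.0 points/sprint


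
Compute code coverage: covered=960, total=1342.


Coverage = covered / total * 100
Coverage = 960 / 1342 * 100
Coverage = 71.54%

71.54%


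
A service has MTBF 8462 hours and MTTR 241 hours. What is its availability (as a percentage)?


Availability = MTBF / (MTBF + MTTR)
Availability = 8462 / (8462 + 241)
Availability = 8462 / 8703
Availability = 97.2308%

97.2308%


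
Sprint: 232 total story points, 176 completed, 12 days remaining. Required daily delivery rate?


Formula: Required rate = Remaining points / Days left
Remaining = 232 - 176 = 56 points
Required rate = 56 / 12 = 4.67 points/day

4.67 points/day


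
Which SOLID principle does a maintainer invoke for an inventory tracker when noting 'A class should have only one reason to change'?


This describes the Single Responsibility Principle (SRP)

Single Responsibility Principle (SRP)


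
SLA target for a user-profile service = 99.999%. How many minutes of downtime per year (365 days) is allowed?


Formula: allowed downtime = period * (100 - SLA) / 100
Period (year (365 days)) = 525600 minutes
Unavailability fraction = (100 - 99.999) / 100
Allowed downtime = 525600 * (100 - 99.999) / 100
Allowed downtime = 5.256 minutes

5.256 minutes


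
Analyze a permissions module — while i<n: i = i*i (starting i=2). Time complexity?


Reasoning: squaring drives double-exponential growth; iterations ~ log log n
Complexity: O(log log n)

O(log log n)


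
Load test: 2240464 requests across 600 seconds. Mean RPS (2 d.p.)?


Formula: throughput = requests / seconds
throughput = 2240464 / 600
throughput = 3734.11 requests/second

3734.11 requests/second


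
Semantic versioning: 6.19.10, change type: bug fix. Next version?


Current: 6.19.10
Change category: 'bug fix' → patch bump
SemVer rule: patch bump → increment PATCH (MAJOR and MINOR unchanged)
New: 6.19.11

6.19.11


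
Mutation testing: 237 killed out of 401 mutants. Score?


Mutation score = killed / total * 100
Mutation score = 237 / 401 * 100
Mutation score = 59.1%

59.1%


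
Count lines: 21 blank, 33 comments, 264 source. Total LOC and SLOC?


Total LOC = blank + comment + code
Total LOC = 21 + 33 + 264 = 318
SLOC (source only) = code = 264

Total LOC: 318, SLOC: 264


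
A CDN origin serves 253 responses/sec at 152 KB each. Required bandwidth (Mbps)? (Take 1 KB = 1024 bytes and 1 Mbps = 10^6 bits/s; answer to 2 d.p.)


Formula: Mbps = payload_bytes * RPS * 8 / 1e6
Payload per request = 152 KB = 152 * 1024 = 155648 bytes
Total bytes/sec = 155648 * 253 = 39378944
Total bits/sec = 39378944 * 8 = 315031552
Mbps = 315031552 / 1e6 = 315.03

315.03 Mbps


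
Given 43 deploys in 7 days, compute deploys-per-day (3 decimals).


Formula: deployments per day = releases / days
= 43 / 7
= 6.143 deploys/day
(equivalently, 43.0 deploys/week)

6.143 deploys/day


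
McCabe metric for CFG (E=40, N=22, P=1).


Formula: V(G) = E - N + 2P
V(G) = 40 - 22 + 2*1
V(G) = 18 + 2
V(G) = 20

20


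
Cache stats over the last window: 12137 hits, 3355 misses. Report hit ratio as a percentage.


Formula: hit rate = hits / (hits + misses) * 100
hit rate = 12137 / (12137 + 3355) * 100
hit rate = 12137 / 15492 * 100
hit rate = 78.34%

78.34%


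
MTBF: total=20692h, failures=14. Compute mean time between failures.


Formula: MTBF = Total operating time / Number of failures
MTBF = 20692 / 14
MTBF = 1478.0 hours

1478.0 hours


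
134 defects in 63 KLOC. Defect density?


Defect density = defects / KLOC
Defect density = 134 / 63
Defect density = 2.127 defects/KLOC

2.127 defects/KLOC


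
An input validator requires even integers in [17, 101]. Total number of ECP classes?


Constraint: even integers in [17, 101]
Class 1: x < 17 — out-of-range invalid
Class 2: x in [17,101] but odd — wrong type invalid
Class 3: x in [17,101] and even — valid
Class 4: x > 101 — out-of-range invalid
Total equivalence classes: 4

4 equivalence classes


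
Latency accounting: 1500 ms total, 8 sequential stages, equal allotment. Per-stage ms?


Formula: per_stage = total_budget / stages
per_stage = 1500 / 8
per_stage = 187.5 ms

187.5 ms


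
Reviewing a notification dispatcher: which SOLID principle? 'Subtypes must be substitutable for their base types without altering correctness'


This describes the Liskov Substitution Principle (LSP)

Liskov Substitution Principle (LSP)


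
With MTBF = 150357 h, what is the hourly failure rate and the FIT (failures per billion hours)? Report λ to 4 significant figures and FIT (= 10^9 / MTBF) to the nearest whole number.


Formula: λ = 1 / MTBF; FIT = λ × 1e9 = 1e9 / MTBF
λ = 1 / 150357 ≈ 6.651e-06 failures/hour
FIT = 1e9 / 150357 ≈ 6651 failures per 1e9 hours (nearest whole number)

λ = 6.651e-06 /h, FIT = 6651


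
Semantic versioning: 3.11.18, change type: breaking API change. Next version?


Current: 3.11.18
Change category: 'breaking API change' → major bump
SemVer rule: major bump → increment MAJOR, reset MINOR and PATCH to 0
New: 4.0.0

4.0.0


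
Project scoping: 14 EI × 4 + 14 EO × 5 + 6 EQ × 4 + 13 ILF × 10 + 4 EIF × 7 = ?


UFP = EI*4 + EO*5 + EQ*4 + ILF*10 + EIF*7
UFP = 14*4 + 14*5 + 6*4 + 13*10 + 4*7
UFP = 56 + 70 + 24 + 130 + 28
UFP = 308

308


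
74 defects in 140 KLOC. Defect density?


Defect density = defects / KLOC
Defect density = 74 / 140
Defect density = 0.529 defects/KLOC

0.529 defects/KLOC


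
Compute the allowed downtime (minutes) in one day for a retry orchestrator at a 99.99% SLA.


Formula: allowed downtime = period * (100 - SLA) / 100
Period (day) = 1440 minutes
Unavailability fraction = (100 - 99.99) / 100
Allowed downtime = 1440 * (100 - 99.99) / 100
Allowed downtime = 0.144 minutes

0.144 minutes


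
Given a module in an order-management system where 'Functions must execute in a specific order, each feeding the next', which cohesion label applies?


Reasoning: Output of one is input to next
Type: Sequential cohesion

Sequential cohesion


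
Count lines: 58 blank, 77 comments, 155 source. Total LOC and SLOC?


Total LOC = blank + comment + code
Total LOC = 58 + 77 + 155 = 290
SLOC (source only) = code = 155

Total LOC: 290, SLOC: 155


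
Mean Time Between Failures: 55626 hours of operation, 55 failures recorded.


Formula: MTBF = Total operating time / Number of failures
MTBF = 55626 / 55
MTBF = 1011.38 hours

1011.38 hours


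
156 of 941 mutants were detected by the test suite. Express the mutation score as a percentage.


Mutation score = killed / total * 100
Mutation score = 156 / 941 * 100
Mutation score = 16.58%

16.58%


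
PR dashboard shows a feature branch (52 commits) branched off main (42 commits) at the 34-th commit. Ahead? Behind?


Common ancestor: commit #34
feature commits after divergence: 52 - 34 = 18
main commits after divergence: 42 - 34 = 8
feature is 18 commits ahead of main
main is 8 commits ahead of feature

feature ahead: 18, main ahead: 8


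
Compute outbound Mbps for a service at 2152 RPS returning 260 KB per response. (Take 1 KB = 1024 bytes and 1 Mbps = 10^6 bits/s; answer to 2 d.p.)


Formula: Mbps = payload_bytes * RPS * 8 / 1e6
Payload per request = 260 KB = 260 * 1024 = 266240 bytes
Total bytes/sec = 266240 * 2152 = 572948480
Total bits/sec = 572948480 * 8 = 4583587840
Mbps = 4583587840 / 1e6 = 4583.59

4583.59 Mbps


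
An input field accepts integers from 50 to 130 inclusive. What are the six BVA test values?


Range: [50, 130]
Boundaries: just below min, min, min+1, max-1, max, just above max
Values: [49, 50, 51, 129, 130, 131]

[49, 50, 51, 129, 130, 131]


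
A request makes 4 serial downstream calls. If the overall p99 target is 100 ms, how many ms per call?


Formula: per_stage = total_budget / stages
per_stage = 100 / 4
per_stage = 25.0 ms

25.0 ms


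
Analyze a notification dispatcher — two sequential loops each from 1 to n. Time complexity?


Reasoning: sequential dominates: O(n) + O(n) = O(n)
Complexity: O(n)

O(n)


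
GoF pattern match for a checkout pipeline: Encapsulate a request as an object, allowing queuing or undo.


This matches the Command pattern

Command


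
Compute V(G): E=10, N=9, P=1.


Formula: V(G) = E - N + 2P
V(G) = 10 - 9 + 2*1
V(G) = 1 + 2
V(G) = 3

3


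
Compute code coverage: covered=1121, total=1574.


Coverage = covered / total * 100
Coverage = 1121 / 1574 * 100
Coverage = 71.22%

71.22%


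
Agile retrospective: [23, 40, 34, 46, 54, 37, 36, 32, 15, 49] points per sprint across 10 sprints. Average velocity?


Formula: Avg velocity = Total points / Number of sprints
Points: [23, 40, 34, 46, 54, 37, 36, 32, 15, 49]
Sum = 23 + 40 + 34 + 46 + 54 + 37 + 36 + 32 + 15 + 49 = 366
Avg velocity = 366 / 10 = 36.6 points/sprint

36.6 points/sprint


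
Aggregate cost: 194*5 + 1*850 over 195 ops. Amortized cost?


Formula: Amortized cost = Total cost / Operations
Total cost = (194 * 5) + (1 * 850)
Total cost = 970 + 850 = 1820
Amortized = 1820 / 195 = 9.3333

9.3333


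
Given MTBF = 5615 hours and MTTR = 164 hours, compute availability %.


Availability = MTBF / (MTBF + MTTR)
Availability = 5615 / (5615 + 164)
Availability = 5615 / 5779
Availability = 97.1621%

97.1621%


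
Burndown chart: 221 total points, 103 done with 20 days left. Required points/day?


Formula: Required rate = Remaining points / Days left
Remaining = 221 - 103 = 118 points
Required rate = 118 / 20 = 5.9 points/day

5.9 points/day


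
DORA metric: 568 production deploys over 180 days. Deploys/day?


Formula: deployments per day = releases / days
= 568 / 180
= 3.156 deploys/day
(equivalently, 22.09 deploys/week)

3.156 deploys/day
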